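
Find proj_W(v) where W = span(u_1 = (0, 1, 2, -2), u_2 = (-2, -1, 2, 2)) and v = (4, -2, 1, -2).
proj_W(v) = (34/29, 28/29, -12/29, -56/29)

Set up U = [u_1 | ... | u_2] ∈ R^(4×2). The projector onto W = col(U) is P = U (U^T U)^(-1) U^T.
Compute U^T U =
  [9, -1]
  [-1, 13],
and U^T v = (4, -8).
Solve U^T U · c = U^T v for the coefficients: c = (11/29, -17/29). The projection is proj_W(v) = U c.
Check: (v - proj_W(v)) · u_1 = 0  (should be 0).
Check: (v - proj_W(v)) · u_2 = 0  (should be 0).
Result: proj_W(v) = (34/29, 28/29, -12/29, -56/29).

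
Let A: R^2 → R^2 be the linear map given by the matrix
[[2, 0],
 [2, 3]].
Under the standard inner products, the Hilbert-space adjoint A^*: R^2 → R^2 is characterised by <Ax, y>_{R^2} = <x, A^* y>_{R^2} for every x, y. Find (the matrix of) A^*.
A^* = A^T =
[[2, 2],
 [0, 3]]

For real matrices with standard dot products, the defining identity <Ax, y> = <x, A^* y> gives (Ax)^T y = x^T (A^*) y, i.e. x^T A^T y = x^T (A^*) y. Since this holds for all x, y, we must have A^* = A^T. Therefore
A^* =
[[2, 2],
 [0, 3]].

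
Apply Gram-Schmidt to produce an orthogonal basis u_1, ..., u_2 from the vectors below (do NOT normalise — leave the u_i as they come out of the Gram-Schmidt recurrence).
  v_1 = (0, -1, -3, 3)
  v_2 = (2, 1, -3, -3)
Orthogonal basis:
  u_1 = (0, -1, -3, 3)
  u_2 = (2, 18/19, -60/19, -54/19)

Apply the Gram-Schmidt recurrence
  u_1 = v_1
  u_i = v_i − Σ_{j<i} ((v_i · u_j) / (u_j · u_j)) · u_j.

Step by step this gives:
  u_1 = (0, -1, -3, 3)
  u_2 = (2, 18/19, -60/19, -54/19)

Orthogonality check:
  u_2 · u_1 = 0 (should be 0)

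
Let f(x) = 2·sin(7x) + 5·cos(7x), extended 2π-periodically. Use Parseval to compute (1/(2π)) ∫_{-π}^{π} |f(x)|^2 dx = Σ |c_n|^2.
Σ |c_n|^2 = 29/2

Expand |f|^2 and use orthogonality of {sin(nx), cos(mx)} on [-π, π]:
  ∫_{-π}^{π} sin(nx)^2 dx = π, ∫ cos(mx)^2 dx = π, and cross terms integrate to 0.
So ∫_{-π}^{π} f(x)^2 dx = 2^2 · π + 5^2 · π = (4 + 25)π.
Divide by 2π: (4 + 25)/2 = 29/2.
By Parseval, this equals Σ |c_n|^2.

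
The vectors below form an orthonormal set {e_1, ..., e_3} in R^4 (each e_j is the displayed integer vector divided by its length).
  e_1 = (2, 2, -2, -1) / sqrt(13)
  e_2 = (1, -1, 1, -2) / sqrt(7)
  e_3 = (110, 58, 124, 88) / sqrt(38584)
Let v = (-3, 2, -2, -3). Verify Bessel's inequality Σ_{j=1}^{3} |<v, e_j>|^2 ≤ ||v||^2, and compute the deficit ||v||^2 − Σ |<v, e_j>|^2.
Σ |<v, e_j>|^2 = 1667/106; ||v||^2 = 26; deficit = 1089/106

Write each e_j = u_j / sqrt(<u_j, u_j>) where u_j is the displayed integer vector. Then <v, e_j> = <v, u_j> / sqrt(<u_j, u_j>), so |<v, e_j>|^2 = <v, u_j>^2 / <u_j, u_j>.
Coefficients: <v, e_1> = 5/sqrt(13), <v, e_2> = -1/sqrt(7), <v, e_3> = -726/sqrt(38584).
Square and sum: Σ |<v, e_j>|^2 = 1667/106.
Compute ||v||^2 = v·v = 26.
Deficit = 26 − 1667/106 = 1089/106 ≥ 0, confirming Bessel's inequality. (The deficit equals ||v − Σ <v,e_j> e_j||^2, the squared distance from v to span{e_j}.)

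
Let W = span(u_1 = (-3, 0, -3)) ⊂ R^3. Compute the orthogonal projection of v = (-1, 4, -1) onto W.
proj_W(v) = (-1, 0, -1)

Set up U = [u_1 | ... | u_1] ∈ R^(3×1). The projector onto W = col(U) is P = U (U^T U)^(-1) U^T.
Compute U^T U =
  [18],
and U^T v = (6).
Solve U^T U · c = U^T v for the coefficients: c = (1/3). The projection is proj_W(v) = U c.
Check: (v - proj_W(v)) · u_1 = 0  (should be 0).
Result: proj_W(v) = (-1, 0, -1).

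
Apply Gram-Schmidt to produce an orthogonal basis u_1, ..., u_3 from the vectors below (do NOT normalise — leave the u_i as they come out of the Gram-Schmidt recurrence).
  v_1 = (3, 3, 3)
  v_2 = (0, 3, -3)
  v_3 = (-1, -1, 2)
Orthogonal basis:
  u_1 = (3, 3, 3)
  u_2 = (0, 3, -3)
  u_3 = (-1, 1/2, 1/2)

Apply the Gram-Schmidt recurrence
  u_1 = v_1
  u_i = v_i − Σ_{j<i} ((v_i · u_j) / (u_j · u_j)) · u_j.

Step by step this gives:
  u_1 = (3, 3, 3)
  u_2 = (0, 3, -3)
  u_3 = (-1, 1/2, 1/2)

Orthogonality check:
  u_2 · u_1 = 0 (should be 0)
  u_3 · u_1 = 0 (should be 0)
  u_3 · u_2 = 0 (should be 0)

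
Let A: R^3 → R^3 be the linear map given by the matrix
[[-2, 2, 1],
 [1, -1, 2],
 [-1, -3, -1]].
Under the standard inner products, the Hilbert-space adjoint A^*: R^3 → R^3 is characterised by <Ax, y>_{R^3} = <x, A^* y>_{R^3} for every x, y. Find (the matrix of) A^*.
A^* = A^T =
[[-2, 1, -1],
 [2, -1, -3],
 [1, 2, -1]]

For real matrices with standard dot products, the defining identity <Ax, y> = <x, A^* y> gives (Ax)^T y = x^T (A^*) y, i.e. x^T A^T y = x^T (A^*) y. Since this holds for all x, y, we must have A^* = A^T. Therefore
A^* =
[[-2, 1, -1],
 [2, -1, -3],
 [1, 2, -1]].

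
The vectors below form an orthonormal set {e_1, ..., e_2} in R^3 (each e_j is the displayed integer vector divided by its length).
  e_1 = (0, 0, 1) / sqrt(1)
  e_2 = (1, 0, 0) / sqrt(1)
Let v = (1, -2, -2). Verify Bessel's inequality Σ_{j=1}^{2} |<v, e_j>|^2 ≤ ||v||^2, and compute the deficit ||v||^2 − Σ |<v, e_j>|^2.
Σ |<v, e_j>|^2 = 5; ||v||^2 = 9; deficit = 4

Write each e_j = u_j / sqrt(<u_j, u_j>) where u_j is the displayed integer vector. Then <v, e_j> = <v, u_j> / sqrt(<u_j, u_j>), so |<v, e_j>|^2 = <v, u_j>^2 / <u_j, u_j>.
Coefficients: <v, e_1> = -2/sqrt(1), <v, e_2> = 1/sqrt(1).
Square and sum: Σ |<v, e_j>|^2 = 5.
Compute ||v||^2 = v·v = 9.
Deficit = 9 − 5 = 4 ≥ 0, confirming Bessel's inequality. (The deficit equals ||v − Σ <v,e_j> e_j||^2, the squared distance from v to span{e_j}.)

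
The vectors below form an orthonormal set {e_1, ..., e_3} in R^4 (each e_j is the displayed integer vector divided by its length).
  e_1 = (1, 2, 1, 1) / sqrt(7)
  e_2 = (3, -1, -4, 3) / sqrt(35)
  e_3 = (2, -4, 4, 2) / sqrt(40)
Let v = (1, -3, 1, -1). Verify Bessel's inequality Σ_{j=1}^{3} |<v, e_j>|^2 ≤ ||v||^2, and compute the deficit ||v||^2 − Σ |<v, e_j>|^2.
Σ |<v, e_j>|^2 = 10; ||v||^2 = 12; deficit = 2

Write each e_j = u_j / sqrt(<u_j, u_j>) where u_j is the displayed integer vector. Then <v, e_j> = <v, u_j> / sqrt(<u_j, u_j>), so |<v, e_j>|^2 = <v, u_j>^2 / <u_j, u_j>.
Coefficients: <v, e_1> = -5/sqrt(7), <v, e_2> = -1/sqrt(35), <v, e_3> = 16/sqrt(40).
Square and sum: Σ |<v, e_j>|^2 = 10.
Compute ||v||^2 = v·v = 12.
Deficit = 12 − 10 = 2 ≥ 0, confirming Bessel's inequality. (The deficit equals ||v − Σ <v,e_j> e_j||^2, the squared distance from v to span{e_j}.)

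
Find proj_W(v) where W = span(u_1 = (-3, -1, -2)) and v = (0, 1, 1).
proj_W(v) = (9/14, 3/14, 3/7)

Set up U = [u_1 | ... | u_1] ∈ R^(3×1). The projector onto W = col(U) is P = U (U^T U)^(-1) U^T.
Compute U^T U =
  [14],
and U^T v = (-3).
Solve U^T U · c = U^T v for the coefficients: c = (-3/14). The projection is proj_W(v) = U c.
Check: (v - proj_W(v)) · u_1 = 0  (should be 0).
Result: proj_W(v) = (9/14, 3/14, 3/7).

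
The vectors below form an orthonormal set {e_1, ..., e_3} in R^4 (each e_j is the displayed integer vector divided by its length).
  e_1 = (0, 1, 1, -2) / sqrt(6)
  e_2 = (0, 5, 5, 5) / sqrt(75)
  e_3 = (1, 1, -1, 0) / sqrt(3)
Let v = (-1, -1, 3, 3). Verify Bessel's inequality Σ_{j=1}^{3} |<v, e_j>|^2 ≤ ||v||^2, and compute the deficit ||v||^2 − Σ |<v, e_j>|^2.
Σ |<v, e_j>|^2 = 58/3; ||v||^2 = 20; deficit = 2/3

Write each e_j = u_j / sqrt(<u_j, u_j>) where u_j is the displayed integer vector. Then <v, e_j> = <v, u_j> / sqrt(<u_j, u_j>), so |<v, e_j>|^2 = <v, u_j>^2 / <u_j, u_j>.
Coefficients: <v, e_1> = -4/sqrt(6), <v, e_2> = 25/sqrt(75), <v, e_3> = -5/sqrt(3).
Square and sum: Σ |<v, e_j>|^2 = 58/3.
Compute ||v||^2 = v·v = 20.
Deficit = 20 − 58/3 = 2/3 ≥ 0, confirming Bessel's inequality. (The deficit equals ||v − Σ <v,e_j> e_j||^2, the squared distance from v to span{e_j}.)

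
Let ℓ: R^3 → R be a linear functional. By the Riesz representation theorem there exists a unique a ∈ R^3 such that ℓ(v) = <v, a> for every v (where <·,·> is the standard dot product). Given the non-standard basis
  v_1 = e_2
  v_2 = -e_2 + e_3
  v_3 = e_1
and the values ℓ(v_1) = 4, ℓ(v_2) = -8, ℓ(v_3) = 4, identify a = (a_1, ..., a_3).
a = (4, 4, -4)

Write a = (a_1, ..., a_3) in the standard basis. For each basis vector v_i, ℓ(v_i) = <v_i, a> is a linear equation in the a_j's. Collect the n equations into a matrix system V a = ℓ, where row i of V is v_i (expressed in the standard basis). Since V is invertible (lower-triangular with 1s on the diagonal, up to permutation), solve by back-substitution:
  V =
[[0, 1, 0],
 [0, -1, 1],
 [1, 0, 0]]
  V a = (4, -8, 4)
Solving gives a = (4, 4, -4).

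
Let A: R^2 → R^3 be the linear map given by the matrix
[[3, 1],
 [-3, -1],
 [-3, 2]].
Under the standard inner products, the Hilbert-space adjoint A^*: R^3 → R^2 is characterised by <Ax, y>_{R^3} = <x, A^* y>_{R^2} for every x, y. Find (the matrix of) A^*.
A^* = A^T =
[[3, -3, -3],
 [1, -1, 2]]

For real matrices with standard dot products, the defining identity <Ax, y> = <x, A^* y> gives (Ax)^T y = x^T (A^*) y, i.e. x^T A^T y = x^T (A^*) y. Since this holds for all x, y, we must have A^* = A^T. Therefore
A^* =
[[3, -3, -3],
 [1, -1, 2]].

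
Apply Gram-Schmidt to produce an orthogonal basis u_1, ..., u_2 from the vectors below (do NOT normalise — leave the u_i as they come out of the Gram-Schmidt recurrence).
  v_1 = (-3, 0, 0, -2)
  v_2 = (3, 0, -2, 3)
Orthogonal basis:
  u_1 = (-3, 0, 0, -2)
  u_2 = (-6/13, 0, -2, 9/13)

Apply the Gram-Schmidt recurrence
  u_1 = v_1
  u_i = v_i − Σ_{j<i} ((v_i · u_j) / (u_j · u_j)) · u_j.

Step by step this gives:
  u_1 = (-3, 0, 0, -2)
  u_2 = (-6/13, 0, -2, 9/13)

Orthogonality check:
  u_2 · u_1 = 0 (should be 0)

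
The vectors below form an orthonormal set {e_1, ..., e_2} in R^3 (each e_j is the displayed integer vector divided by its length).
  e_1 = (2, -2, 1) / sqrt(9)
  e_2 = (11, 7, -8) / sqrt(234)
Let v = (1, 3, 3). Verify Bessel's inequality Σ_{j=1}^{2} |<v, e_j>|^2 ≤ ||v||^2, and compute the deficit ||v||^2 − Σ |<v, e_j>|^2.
Σ |<v, e_j>|^2 = 5/13; ||v||^2 = 19; deficit = 242/13

Write each e_j = u_j / sqrt(<u_j, u_j>) where u_j is the displayed integer vector. Then <v, e_j> = <v, u_j> / sqrt(<u_j, u_j>), so |<v, e_j>|^2 = <v, u_j>^2 / <u_j, u_j>.
Coefficients: <v, e_1> = -1/sqrt(9), <v, e_2> = 8/sqrt(234).
Square and sum: Σ |<v, e_j>|^2 = 5/13.
Compute ||v||^2 = v·v = 19.
Deficit = 19 − 5/13 = 242/13 ≥ 0, confirming Bessel's inequality. (The deficit equals ||v − Σ <v,e_j> e_j||^2, the squared distance from v to span{e_j}.)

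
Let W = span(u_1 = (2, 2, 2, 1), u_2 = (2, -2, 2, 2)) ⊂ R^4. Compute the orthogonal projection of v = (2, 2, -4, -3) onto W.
proj_W(v) = (-64/43, 100/43, -64/43, -73/43)

Set up U = [u_1 | ... | u_2] ∈ R^(4×2). The projector onto W = col(U) is P = U (U^T U)^(-1) U^T.
Compute U^T U =
  [13, 6]
  [6, 16],
and U^T v = (-3, -14).
Solve U^T U · c = U^T v for the coefficients: c = (9/43, -41/43). The projection is proj_W(v) = U c.
Check: (v - proj_W(v)) · u_1 = 0  (should be 0).
Check: (v - proj_W(v)) · u_2 = 0  (should be 0).
Result: proj_W(v) = (-64/43, 100/43, -64/43, -73/43).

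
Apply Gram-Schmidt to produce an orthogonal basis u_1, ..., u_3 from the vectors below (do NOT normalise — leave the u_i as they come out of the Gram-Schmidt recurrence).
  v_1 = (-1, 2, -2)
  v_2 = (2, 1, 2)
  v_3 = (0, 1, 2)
Orthogonal basis:
  u_1 = (-1, 2, -2)
  u_2 = (14/9, 17/9, 10/9)
  u_3 = (-72/65, 24/65, 12/13)

Apply the Gram-Schmidt recurrence
  u_1 = v_1
  u_i = v_i − Σ_{j<i} ((v_i · u_j) / (u_j · u_j)) · u_j.

Step by step this gives:
  u_1 = (-1, 2, -2)
  u_2 = (14/9, 17/9, 10/9)
  u_3 = (-72/65, 24/65, 12/13)

Orthogonality check:
  u_2 · u_1 = 0 (should be 0)
  u_3 · u_1 = 0 (should be 0)
  u_3 · u_2 = 0 (should be 0)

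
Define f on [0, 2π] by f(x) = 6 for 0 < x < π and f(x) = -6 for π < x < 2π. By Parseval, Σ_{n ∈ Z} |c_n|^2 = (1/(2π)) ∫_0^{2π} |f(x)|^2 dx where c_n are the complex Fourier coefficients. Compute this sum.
Σ |c_n|^2 = 36

Parseval equates the L^2 energy of f (normalised by 1/(2π)) with the ℓ^2 sum of its Fourier coefficients: (1/(2π)) ∫_0^{2π} |f|^2 = Σ |c_n|^2.
Compute the left side: (1/(2π)) [∫_0^π 6^2 dx + ∫_π^{2π} (-6)^2 dx] = (1/(2π)) · (36π + 36π) = (36 + 36)/2 = 36.
So Σ_{n ∈ Z} |c_n|^2 = 36.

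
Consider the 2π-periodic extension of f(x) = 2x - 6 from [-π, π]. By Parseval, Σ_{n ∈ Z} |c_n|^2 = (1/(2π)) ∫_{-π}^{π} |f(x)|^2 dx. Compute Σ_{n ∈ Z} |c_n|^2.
Σ |c_n|^2 = 4π^2/3 + 36

Expand and integrate term by term over [-π, π]:
  ∫ (2x)^2 dx = 4·(2π^3/3); ∫ 2·2·(-6)·x dx = 0 (odd integrand); ∫ (-6)^2 dx = 36·2π.
So (1/(2π)) ∫_{-π}^{π} (2x - 6)^2 dx = 4π^2/3 + 36 = 4π^2/3 + 36.
Parseval ⇒ Σ |c_n|^2 = 4π^2/3 + 36.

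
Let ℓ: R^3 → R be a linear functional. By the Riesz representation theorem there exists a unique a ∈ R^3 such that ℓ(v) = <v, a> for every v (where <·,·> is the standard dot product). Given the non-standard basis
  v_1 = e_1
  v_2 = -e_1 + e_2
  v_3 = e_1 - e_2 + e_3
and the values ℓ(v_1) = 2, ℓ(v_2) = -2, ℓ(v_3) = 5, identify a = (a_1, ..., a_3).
a = (2, 0, 3)

Write a = (a_1, ..., a_3) in the standard basis. For each basis vector v_i, ℓ(v_i) = <v_i, a> is a linear equation in the a_j's. Collect the n equations into a matrix system V a = ℓ, where row i of V is v_i (expressed in the standard basis). Since V is invertible (lower-triangular with 1s on the diagonal, up to permutation), solve by back-substitution:
  V =
[[1, 0, 0],
 [-1, 1, 0],
 [1, -1, 1]]
  V a = (2, -2, 5)
Solving gives a = (2, 0, 3).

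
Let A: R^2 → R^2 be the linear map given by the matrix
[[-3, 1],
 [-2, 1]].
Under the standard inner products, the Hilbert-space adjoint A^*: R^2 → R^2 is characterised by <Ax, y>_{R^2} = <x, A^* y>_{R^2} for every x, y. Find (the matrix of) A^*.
A^* = A^T =
[[-3, -2],
 [1, 1]]

For real matrices with standard dot products, the defining identity <Ax, y> = <x, A^* y> gives (Ax)^T y = x^T (A^*) y, i.e. x^T A^T y = x^T (A^*) y. Since this holds for all x, y, we must have A^* = A^T. Therefore
A^* =
[[-3, -2],
 [1, 1]].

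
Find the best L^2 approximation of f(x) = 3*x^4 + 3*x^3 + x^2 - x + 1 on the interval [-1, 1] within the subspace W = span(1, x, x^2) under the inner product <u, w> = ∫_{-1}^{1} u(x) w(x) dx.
g(x) = 25*x^2/7 + 4*x/5 + 26/35

The best approximation g ∈ W is the orthogonal projection of f onto W. Writing g = a_0 + a_1 x + a_2 x^2, the coefficients solve the normal equations G · a = b where
  G_{ij} = <φ_i, φ_j> and b_i = <f, φ_i>, with φ_0 = 1, φ_1 = x, φ_2 = x^2.
G =
  [2, 0, 2/3]
  [0, 2/3, 0]
  [2/3, 0, 2/5],
b = (58/15, 8/15, 202/105).
Solving gives a_0 = 26/35, a_1 = 4/5, a_2 = 25/7, so
  g(x) = 25*x^2/7 + 4*x/5 + 26/35.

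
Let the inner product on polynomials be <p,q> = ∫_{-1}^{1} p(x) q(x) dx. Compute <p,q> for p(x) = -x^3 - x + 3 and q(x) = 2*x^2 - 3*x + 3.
<p,q> = 126/5

Expand the product: p(x)·q(x) = -2*x^5 + 3*x^4 - 5*x^3 + 9*x^2 - 12*x + 9.
∫_{-1}^{1} of each monomial x^k gives [2/(k+1) if k even, 0 if k odd]. Integrating term-by-term (or equivalently evaluating the antiderivative F(x) = -x^6/3 + 3*x^5/5 - 5*x^4/4 + 3*x^3 - 6*x^2 + 9*x at the endpoints):
  F(1) − F(−1) = 301/60 − (-1211/60) = 126/5.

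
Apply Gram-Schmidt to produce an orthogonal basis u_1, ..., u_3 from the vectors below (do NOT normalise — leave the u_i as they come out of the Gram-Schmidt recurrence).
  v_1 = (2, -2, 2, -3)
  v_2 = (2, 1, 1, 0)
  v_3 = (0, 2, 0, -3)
Orthogonal basis:
  u_1 = (2, -2, 2, -3)
  u_2 = (34/21, 29/21, 13/21, 4/7)
  u_3 = (-4/5, 11/5, -3/5, -12/5)

Apply the Gram-Schmidt recurrence
  u_1 = v_1
  u_i = v_i − Σ_{j<i} ((v_i · u_j) / (u_j · u_j)) · u_j.

Step by step this gives:
  u_1 = (2, -2, 2, -3)
  u_2 = (34/21, 29/21, 13/21, 4/7)
  u_3 = (-4/5, 11/5, -3/5, -12/5)

Orthogonality check:
  u_2 · u_1 = 0 (should be 0)
  u_3 · u_1 = 0 (should be 0)
  u_3 · u_2 = 0 (should be 0)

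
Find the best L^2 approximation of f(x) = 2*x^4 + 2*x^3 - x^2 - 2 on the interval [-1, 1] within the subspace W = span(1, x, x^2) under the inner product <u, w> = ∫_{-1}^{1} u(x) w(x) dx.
g(x) = 5*x^2/7 + 6*x/5 - 76/35

The best approximation g ∈ W is the orthogonal projection of f onto W. Writing g = a_0 + a_1 x + a_2 x^2, the coefficients solve the normal equations G · a = b where
  G_{ij} = <φ_i, φ_j> and b_i = <f, φ_i>, with φ_0 = 1, φ_1 = x, φ_2 = x^2.
G =
  [2, 0, 2/3]
  [0, 2/3, 0]
  [2/3, 0, 2/5],
b = (-58/15, 4/5, -122/105).
Solving gives a_0 = -76/35, a_1 = 6/5, a_2 = 5/7, so
  g(x) = 5*x^2/7 + 6*x/5 - 76/35.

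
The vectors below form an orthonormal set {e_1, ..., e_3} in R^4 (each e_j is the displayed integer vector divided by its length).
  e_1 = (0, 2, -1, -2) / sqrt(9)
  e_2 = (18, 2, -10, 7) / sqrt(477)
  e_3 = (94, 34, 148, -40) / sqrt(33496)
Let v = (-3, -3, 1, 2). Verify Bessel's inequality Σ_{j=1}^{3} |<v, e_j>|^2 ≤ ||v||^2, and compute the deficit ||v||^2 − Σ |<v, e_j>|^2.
Σ |<v, e_j>|^2 = 23; ||v||^2 = 23; deficit = 0

Write each e_j = u_j / sqrt(<u_j, u_j>) where u_j is the displayed integer vector. Then <v, e_j> = <v, u_j> / sqrt(<u_j, u_j>), so |<v, e_j>|^2 = <v, u_j>^2 / <u_j, u_j>.
Coefficients: <v, e_1> = -11/sqrt(9), <v, e_2> = -56/sqrt(477), <v, e_3> = -316/sqrt(33496).
Square and sum: Σ |<v, e_j>|^2 = 23.
Compute ||v||^2 = v·v = 23.
Deficit = 23 − 23 = 0 ≥ 0, confirming Bessel's inequality. (The deficit equals ||v − Σ <v,e_j> e_j||^2, the squared distance from v to span{e_j}.)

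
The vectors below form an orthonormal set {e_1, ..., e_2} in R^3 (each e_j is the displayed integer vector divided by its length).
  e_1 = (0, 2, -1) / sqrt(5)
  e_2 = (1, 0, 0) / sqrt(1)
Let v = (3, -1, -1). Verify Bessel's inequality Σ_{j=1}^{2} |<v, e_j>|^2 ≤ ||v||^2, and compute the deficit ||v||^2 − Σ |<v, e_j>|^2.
Σ |<v, e_j>|^2 = 46/5; ||v||^2 = 11; deficit = 9/5

Write each e_j = u_j / sqrt(<u_j, u_j>) where u_j is the displayed integer vector. Then <v, e_j> = <v, u_j> / sqrt(<u_j, u_j>), so |<v, e_j>|^2 = <v, u_j>^2 / <u_j, u_j>.
Coefficients: <v, e_1> = -1/sqrt(5), <v, e_2> = 3/sqrt(1).
Square and sum: Σ |<v, e_j>|^2 = 46/5.
Compute ||v||^2 = v·v = 11.
Deficit = 11 − 46/5 = 9/5 ≥ 0, confirming Bessel's inequality. (The deficit equals ||v − Σ <v,e_j> e_j||^2, the squared distance from v to span{e_j}.)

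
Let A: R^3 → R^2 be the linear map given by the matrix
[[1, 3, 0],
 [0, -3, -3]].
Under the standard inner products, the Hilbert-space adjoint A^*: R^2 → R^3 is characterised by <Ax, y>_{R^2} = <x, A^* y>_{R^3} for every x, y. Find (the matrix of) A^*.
A^* = A^T =
[[1, 0],
 [3, -3],
 [0, -3]]

For real matrices with standard dot products, the defining identity <Ax, y> = <x, A^* y> gives (Ax)^T y = x^T (A^*) y, i.e. x^T A^T y = x^T (A^*) y. Since this holds for all x, y, we must have A^* = A^T. Therefore
A^* =
[[1, 0],
 [3, -3],
 [0, -3]].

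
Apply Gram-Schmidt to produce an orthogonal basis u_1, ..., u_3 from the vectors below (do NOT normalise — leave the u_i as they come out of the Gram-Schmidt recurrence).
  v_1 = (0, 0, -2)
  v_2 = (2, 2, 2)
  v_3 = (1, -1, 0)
Orthogonal basis:
  u_1 = (0, 0, -2)
  u_2 = (2, 2, 0)
  u_3 = (1, -1, 0)

Apply the Gram-Schmidt recurrence
  u_1 = v_1
  u_i = v_i − Σ_{j<i} ((v_i · u_j) / (u_j · u_j)) · u_j.

Step by step this gives:
  u_1 = (0, 0, -2)
  u_2 = (2, 2, 0)
  u_3 = (1, -1, 0)

Orthogonality check:
  u_2 · u_1 = 0 (should be 0)
  u_3 · u_1 = 0 (should be 0)
  u_3 · u_2 = 0 (should be 0)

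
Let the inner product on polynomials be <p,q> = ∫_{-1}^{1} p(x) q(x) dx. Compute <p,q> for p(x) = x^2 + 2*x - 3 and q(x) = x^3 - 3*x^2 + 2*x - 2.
<p,q> = 284/15

Expand the product: p(x)·q(x) = x^5 - x^4 - 7*x^3 + 11*x^2 - 10*x + 6.
∫_{-1}^{1} of each monomial x^k gives [2/(k+1) if k even, 0 if k odd]. Integrating term-by-term (or equivalently evaluating the antiderivative F(x) = x^6/6 - x^5/5 - 7*x^4/4 + 11*x^3/3 - 5*x^2 + 6*x at the endpoints):
  F(1) − F(−1) = 173/60 − (-321/20) = 284/15.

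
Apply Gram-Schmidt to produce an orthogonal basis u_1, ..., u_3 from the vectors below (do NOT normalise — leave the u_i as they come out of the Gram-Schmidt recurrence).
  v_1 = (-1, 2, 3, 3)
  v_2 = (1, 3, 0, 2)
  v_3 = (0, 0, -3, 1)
Orthogonal basis:
  u_1 = (-1, 2, 3, 3)
  u_2 = (34/23, 47/23, -33/23, 13/23)
  u_3 = (-218/201, -124/201, -95/67, 295/201)

Apply the Gram-Schmidt recurrence
  u_1 = v_1
  u_i = v_i − Σ_{j<i} ((v_i · u_j) / (u_j · u_j)) · u_j.

Step by step this gives:
  u_1 = (-1, 2, 3, 3)
  u_2 = (34/23, 47/23, -33/23, 13/23)
  u_3 = (-218/201, -124/201, -95/67, 295/201)

Orthogonality check:
  u_2 · u_1 = 0 (should be 0)
  u_3 · u_1 = 0 (should be 0)
  u_3 · u_2 = 0 (should be 0)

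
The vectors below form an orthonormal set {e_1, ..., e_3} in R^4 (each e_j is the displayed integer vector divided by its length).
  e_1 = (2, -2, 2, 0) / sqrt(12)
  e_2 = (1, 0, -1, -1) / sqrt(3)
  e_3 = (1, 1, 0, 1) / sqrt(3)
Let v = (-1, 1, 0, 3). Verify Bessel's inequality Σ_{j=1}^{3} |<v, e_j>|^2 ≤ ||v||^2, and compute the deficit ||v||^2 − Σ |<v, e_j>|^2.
Σ |<v, e_j>|^2 = 29/3; ||v||^2 = 11; deficit = 4/3

Write each e_j = u_j / sqrt(<u_j, u_j>) where u_j is the displayed integer vector. Then <v, e_j> = <v, u_j> / sqrt(<u_j, u_j>), so |<v, e_j>|^2 = <v, u_j>^2 / <u_j, u_j>.
Coefficients: <v, e_1> = -4/sqrt(12), <v, e_2> = -4/sqrt(3), <v, e_3> = 3/sqrt(3).
Square and sum: Σ |<v, e_j>|^2 = 29/3.
Compute ||v||^2 = v·v = 11.
Deficit = 11 − 29/3 = 4/3 ≥ 0, confirming Bessel's inequality. (The deficit equals ||v − Σ <v,e_j> e_j||^2, the squared distance from v to span{e_j}.)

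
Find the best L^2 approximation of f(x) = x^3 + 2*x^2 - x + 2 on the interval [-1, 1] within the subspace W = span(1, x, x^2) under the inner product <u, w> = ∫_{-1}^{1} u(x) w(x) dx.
g(x) = 2*x^2 - 2*x/5 + 2

The best approximation g ∈ W is the orthogonal projection of f onto W. Writing g = a_0 + a_1 x + a_2 x^2, the coefficients solve the normal equations G · a = b where
  G_{ij} = <φ_i, φ_j> and b_i = <f, φ_i>, with φ_0 = 1, φ_1 = x, φ_2 = x^2.
G =
  [2, 0, 2/3]
  [0, 2/3, 0]
  [2/3, 0, 2/5],
b = (16/3, -4/15, 32/15).
Solving gives a_0 = 2, a_1 = -2/5, a_2 = 2, so
  g(x) = 2*x^2 - 2*x/5 + 2.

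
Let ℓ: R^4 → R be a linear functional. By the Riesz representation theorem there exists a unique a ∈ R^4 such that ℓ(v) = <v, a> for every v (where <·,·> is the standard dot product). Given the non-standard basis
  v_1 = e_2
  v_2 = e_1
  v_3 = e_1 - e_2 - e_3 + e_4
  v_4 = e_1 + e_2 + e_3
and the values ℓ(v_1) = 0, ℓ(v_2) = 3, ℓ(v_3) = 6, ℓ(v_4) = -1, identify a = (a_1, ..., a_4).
a = (3, 0, -4, -1)

Write a = (a_1, ..., a_4) in the standard basis. For each basis vector v_i, ℓ(v_i) = <v_i, a> is a linear equation in the a_j's. Collect the n equations into a matrix system V a = ℓ, where row i of V is v_i (expressed in the standard basis). Since V is invertible (lower-triangular with 1s on the diagonal, up to permutation), solve by back-substitution:
  V =
[[0, 1, 0, 0],
 [1, 0, 0, 0],
 [1, -1, -1, 1],
 [1, 1, 1, 0]]
  V a = (0, 3, 6, -1)
Solving gives a = (3, 0, -4, -1).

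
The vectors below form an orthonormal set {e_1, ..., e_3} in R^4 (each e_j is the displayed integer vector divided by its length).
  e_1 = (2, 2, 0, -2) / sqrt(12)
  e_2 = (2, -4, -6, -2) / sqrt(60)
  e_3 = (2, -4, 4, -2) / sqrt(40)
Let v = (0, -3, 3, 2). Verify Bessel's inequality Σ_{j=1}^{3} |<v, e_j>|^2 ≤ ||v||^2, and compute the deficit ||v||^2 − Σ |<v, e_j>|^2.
Σ |<v, e_j>|^2 = 20; ||v||^2 = 22; deficit = 2

Write each e_j = u_j / sqrt(<u_j, u_j>) where u_j is the displayed integer vector. Then <v, e_j> = <v, u_j> / sqrt(<u_j, u_j>), so |<v, e_j>|^2 = <v, u_j>^2 / <u_j, u_j>.
Coefficients: <v, e_1> = -10/sqrt(12), <v, e_2> = -10/sqrt(60), <v, e_3> = 20/sqrt(40).
Square and sum: Σ |<v, e_j>|^2 = 20.
Compute ||v||^2 = v·v = 22.
Deficit = 22 − 20 = 2 ≥ 0, confirming Bessel's inequality. (The deficit equals ||v − Σ <v,e_j> e_j||^2, the squared distance from v to span{e_j}.)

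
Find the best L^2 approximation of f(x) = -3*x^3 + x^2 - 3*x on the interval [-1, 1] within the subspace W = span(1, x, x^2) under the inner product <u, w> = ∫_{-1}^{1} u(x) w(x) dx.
g(x) = x^2 - 24*x/5

The best approximation g ∈ W is the orthogonal projection of f onto W. Writing g = a_0 + a_1 x + a_2 x^2, the coefficients solve the normal equations G · a = b where
  G_{ij} = <φ_i, φ_j> and b_i = <f, φ_i>, with φ_0 = 1, φ_1 = x, φ_2 = x^2.
G =
  [2, 0, 2/3]
  [0, 2/3, 0]
  [2/3, 0, 2/5],
b = (2/3, -16/5, 2/5).
Solving gives a_0 = 0, a_1 = -24/5, a_2 = 1, so
  g(x) = x^2 - 24*x/5.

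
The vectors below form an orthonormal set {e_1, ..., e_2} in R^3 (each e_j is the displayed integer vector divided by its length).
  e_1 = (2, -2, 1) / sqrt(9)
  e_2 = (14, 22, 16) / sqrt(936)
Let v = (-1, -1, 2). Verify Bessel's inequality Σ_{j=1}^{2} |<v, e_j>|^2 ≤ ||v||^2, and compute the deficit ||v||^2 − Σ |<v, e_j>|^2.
Σ |<v, e_j>|^2 = 6/13; ||v||^2 = 6; deficit = 72/13

Write each e_j = u_j / sqrt(<u_j, u_j>) where u_j is the displayed integer vector. Then <v, e_j> = <v, u_j> / sqrt(<u_j, u_j>), so |<v, e_j>|^2 = <v, u_j>^2 / <u_j, u_j>.
Coefficients: <v, e_1> = 2/sqrt(9), <v, e_2> = -4/sqrt(936).
Square and sum: Σ |<v, e_j>|^2 = 6/13.
Compute ||v||^2 = v·v = 6.
Deficit = 6 − 6/13 = 72/13 ≥ 0, confirming Bessel's inequality. (The deficit equals ||v − Σ <v,e_j> e_j||^2, the squared distance from v to span{e_j}.)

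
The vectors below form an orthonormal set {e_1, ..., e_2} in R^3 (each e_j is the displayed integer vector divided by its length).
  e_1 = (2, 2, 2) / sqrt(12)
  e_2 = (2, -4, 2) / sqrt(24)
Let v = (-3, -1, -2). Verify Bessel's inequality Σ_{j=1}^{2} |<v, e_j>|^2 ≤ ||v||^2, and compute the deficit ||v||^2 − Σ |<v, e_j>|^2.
Σ |<v, e_j>|^2 = 27/2; ||v||^2 = 14; deficit = 1/2

Write each e_j = u_j / sqrt(<u_j, u_j>) where u_j is the displayed integer vector. Then <v, e_j> = <v, u_j> / sqrt(<u_j, u_j>), so |<v, e_j>|^2 = <v, u_j>^2 / <u_j, u_j>.
Coefficients: <v, e_1> = -12/sqrt(12), <v, e_2> = -6/sqrt(24).
Square and sum: Σ |<v, e_j>|^2 = 27/2.
Compute ||v||^2 = v·v = 14.
Deficit = 14 − 27/2 = 1/2 ≥ 0, confirming Bessel's inequality. (The deficit equals ||v − Σ <v,e_j> e_j||^2, the squared distance from v to span{e_j}.)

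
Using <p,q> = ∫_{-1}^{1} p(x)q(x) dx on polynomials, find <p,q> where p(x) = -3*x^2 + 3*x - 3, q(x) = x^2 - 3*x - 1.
<p,q> = -6/5

Expand the product: p(x)·q(x) = -3*x^4 + 12*x^3 - 9*x^2 + 6*x + 3.
∫_{-1}^{1} of each monomial x^k gives [2/(k+1) if k even, 0 if k odd]. Integrating term-by-term (or equivalently evaluating the antiderivative F(x) = -3*x^5/5 + 3*x^4 - 3*x^3 + 3*x^2 + 3*x at the endpoints):
  F(1) − F(−1) = 27/5 − (33/5) = -6/5.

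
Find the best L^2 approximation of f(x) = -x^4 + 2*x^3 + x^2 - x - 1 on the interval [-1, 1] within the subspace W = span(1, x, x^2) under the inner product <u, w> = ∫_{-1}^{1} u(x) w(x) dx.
g(x) = x^2/7 + x/5 - 32/35

The best approximation g ∈ W is the orthogonal projection of f onto W. Writing g = a_0 + a_1 x + a_2 x^2, the coefficients solve the normal equations G · a = b where
  G_{ij} = <φ_i, φ_j> and b_i = <f, φ_i>, with φ_0 = 1, φ_1 = x, φ_2 = x^2.
G =
  [2, 0, 2/3]
  [0, 2/3, 0]
  [2/3, 0, 2/5],
b = (-26/15, 2/15, -58/105).
Solving gives a_0 = -32/35, a_1 = 1/5, a_2 = 1/7, so
  g(x) = x^2/7 + x/5 - 32/35.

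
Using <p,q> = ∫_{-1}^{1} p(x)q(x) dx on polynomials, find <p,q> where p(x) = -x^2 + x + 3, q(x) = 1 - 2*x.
<p,q> = 4

Expand the product: p(x)·q(x) = 2*x^3 - 3*x^2 - 5*x + 3.
∫_{-1}^{1} of each monomial x^k gives [2/(k+1) if k even, 0 if k odd]. Integrating term-by-term (or equivalently evaluating the antiderivative F(x) = x^4/2 - x^3 - 5*x^2/2 + 3*x at the endpoints):
  F(1) − F(−1) = 0 − (-4) = 4.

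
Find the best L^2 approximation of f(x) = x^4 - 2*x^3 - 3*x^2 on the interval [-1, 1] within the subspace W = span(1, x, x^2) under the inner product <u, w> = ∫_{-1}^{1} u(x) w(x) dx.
g(x) = -15*x^2/7 - 6*x/5 - 3/35

The best approximation g ∈ W is the orthogonal projection of f onto W. Writing g = a_0 + a_1 x + a_2 x^2, the coefficients solve the normal equations G · a = b where
  G_{ij} = <φ_i, φ_j> and b_i = <f, φ_i>, with φ_0 = 1, φ_1 = x, φ_2 = x^2.
G =
  [2, 0, 2/3]
  [0, 2/3, 0]
  [2/3, 0, 2/5],
b = (-8/5, -4/5, -32/35).
Solving gives a_0 = -3/35, a_1 = -6/5, a_2 = -15/7, so
  g(x) = -15*x^2/7 - 6*x/5 - 3/35.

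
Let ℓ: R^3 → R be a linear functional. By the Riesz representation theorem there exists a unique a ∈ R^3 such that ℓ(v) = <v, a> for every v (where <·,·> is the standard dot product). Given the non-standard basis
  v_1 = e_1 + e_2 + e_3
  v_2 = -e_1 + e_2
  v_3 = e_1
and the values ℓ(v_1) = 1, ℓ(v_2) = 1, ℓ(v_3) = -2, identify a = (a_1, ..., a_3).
a = (-2, -1, 4)

Write a = (a_1, ..., a_3) in the standard basis. For each basis vector v_i, ℓ(v_i) = <v_i, a> is a linear equation in the a_j's. Collect the n equations into a matrix system V a = ℓ, where row i of V is v_i (expressed in the standard basis). Since V is invertible (lower-triangular with 1s on the diagonal, up to permutation), solve by back-substitution:
  V =
[[1, 1, 1],
 [-1, 1, 0],
 [1, 0, 0]]
  V a = (1, 1, -2)
Solving gives a = (-2, -1, 4).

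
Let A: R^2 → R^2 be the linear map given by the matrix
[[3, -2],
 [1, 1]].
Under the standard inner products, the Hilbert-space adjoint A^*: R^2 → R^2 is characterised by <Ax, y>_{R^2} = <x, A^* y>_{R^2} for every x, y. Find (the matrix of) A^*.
A^* = A^T =
[[3, 1],
 [-2, 1]]

For real matrices with standard dot products, the defining identity <Ax, y> = <x, A^* y> gives (Ax)^T y = x^T (A^*) y, i.e. x^T A^T y = x^T (A^*) y. Since this holds for all x, y, we must have A^* = A^T. Therefore
A^* =
[[3, 1],
 [-2, 1]].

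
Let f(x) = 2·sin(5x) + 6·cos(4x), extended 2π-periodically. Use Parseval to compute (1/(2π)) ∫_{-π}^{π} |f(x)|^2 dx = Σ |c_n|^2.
Σ |c_n|^2 = 20

Expand |f|^2 and use orthogonality of {sin(nx), cos(mx)} on [-π, π]:
  ∫_{-π}^{π} sin(nx)^2 dx = π, ∫ cos(mx)^2 dx = π, and cross terms integrate to 0.
So ∫_{-π}^{π} f(x)^2 dx = 2^2 · π + 6^2 · π = (4 + 36)π.
Divide by 2π: (4 + 36)/2 = 20.
By Parseval, this equals Σ |c_n|^2.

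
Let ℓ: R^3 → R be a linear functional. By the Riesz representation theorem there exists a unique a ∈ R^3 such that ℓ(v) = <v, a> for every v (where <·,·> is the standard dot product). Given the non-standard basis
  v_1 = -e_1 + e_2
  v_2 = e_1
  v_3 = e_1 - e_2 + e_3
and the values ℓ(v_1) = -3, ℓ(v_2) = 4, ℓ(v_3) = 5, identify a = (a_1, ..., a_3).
a = (4, 1, 2)

Write a = (a_1, ..., a_3) in the standard basis. For each basis vector v_i, ℓ(v_i) = <v_i, a> is a linear equation in the a_j's. Collect the n equations into a matrix system V a = ℓ, where row i of V is v_i (expressed in the standard basis). Since V is invertible (lower-triangular with 1s on the diagonal, up to permutation), solve by back-substitution:
  V =
[[-1, 1, 0],
 [1, 0, 0],
 [1, -1, 1]]
  V a = (-3, 4, 5)
Solving gives a = (4, 1, 2).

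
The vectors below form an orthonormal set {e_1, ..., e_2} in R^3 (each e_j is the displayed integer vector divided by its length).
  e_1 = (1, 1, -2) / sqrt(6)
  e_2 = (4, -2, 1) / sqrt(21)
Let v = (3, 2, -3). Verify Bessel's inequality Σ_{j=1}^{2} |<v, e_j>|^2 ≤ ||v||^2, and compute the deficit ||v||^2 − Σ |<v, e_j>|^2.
Σ |<v, e_j>|^2 = 299/14; ||v||^2 = 22; deficit = 9/14

Write each e_j = u_j / sqrt(<u_j, u_j>) where u_j is the displayed integer vector. Then <v, e_j> = <v, u_j> / sqrt(<u_j, u_j>), so |<v, e_j>|^2 = <v, u_j>^2 / <u_j, u_j>.
Coefficients: <v, e_1> = 11/sqrt(6), <v, e_2> = 5/sqrt(21).
Square and sum: Σ |<v, e_j>|^2 = 299/14.
Compute ||v||^2 = v·v = 22.
Deficit = 22 − 299/14 = 9/14 ≥ 0, confirming Bessel's inequality. (The deficit equals ||v − Σ <v,e_j> e_j||^2, the squared distance from v to span{e_j}.)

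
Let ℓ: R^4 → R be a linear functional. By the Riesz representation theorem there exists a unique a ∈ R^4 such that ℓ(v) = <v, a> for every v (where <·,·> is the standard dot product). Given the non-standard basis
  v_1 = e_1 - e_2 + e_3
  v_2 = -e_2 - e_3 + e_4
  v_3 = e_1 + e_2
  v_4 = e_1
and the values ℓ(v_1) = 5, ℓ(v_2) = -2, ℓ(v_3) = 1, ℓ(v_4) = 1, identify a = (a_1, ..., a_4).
a = (1, 0, 4, 2)

Write a = (a_1, ..., a_4) in the standard basis. For each basis vector v_i, ℓ(v_i) = <v_i, a> is a linear equation in the a_j's. Collect the n equations into a matrix system V a = ℓ, where row i of V is v_i (expressed in the standard basis). Since V is invertible (lower-triangular with 1s on the diagonal, up to permutation), solve by back-substitution:
  V =
[[1, -1, 1, 0],
 [0, -1, -1, 1],
 [1, 1, 0, 0],
 [1, 0, 0, 0]]
  V a = (5, -2, 1, 1)
Solving gives a = (1, 0, 4, 2).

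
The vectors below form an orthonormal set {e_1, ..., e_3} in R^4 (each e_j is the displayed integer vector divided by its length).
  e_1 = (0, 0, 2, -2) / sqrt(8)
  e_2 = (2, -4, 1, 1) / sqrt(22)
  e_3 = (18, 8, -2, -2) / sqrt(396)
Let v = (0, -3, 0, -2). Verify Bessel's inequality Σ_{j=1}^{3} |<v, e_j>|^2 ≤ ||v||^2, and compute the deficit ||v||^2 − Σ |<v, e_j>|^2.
Σ |<v, e_j>|^2 = 68/9; ||v||^2 = 13; deficit = 49/9

Write each e_j = u_j / sqrt(<u_j, u_j>) where u_j is the displayed integer vector. Then <v, e_j> = <v, u_j> / sqrt(<u_j, u_j>), so |<v, e_j>|^2 = <v, u_j>^2 / <u_j, u_j>.
Coefficients: <v, e_1> = 4/sqrt(8), <v, e_2> = 10/sqrt(22), <v, e_3> = -20/sqrt(396).
Square and sum: Σ |<v, e_j>|^2 = 68/9.
Compute ||v||^2 = v·v = 13.
Deficit = 13 − 68/9 = 49/9 ≥ 0, confirming Bessel's inequality. (The deficit equals ||v − Σ <v,e_j> e_j||^2, the squared distance from v to span{e_j}.)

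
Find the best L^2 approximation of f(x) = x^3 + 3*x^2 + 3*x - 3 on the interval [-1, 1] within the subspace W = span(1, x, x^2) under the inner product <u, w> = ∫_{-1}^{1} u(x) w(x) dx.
g(x) = 3*x^2 + 18*x/5 - 3

The best approximation g ∈ W is the orthogonal projection of f onto W. Writing g = a_0 + a_1 x + a_2 x^2, the coefficients solve the normal equations G · a = b where
  G_{ij} = <φ_i, φ_j> and b_i = <f, φ_i>, with φ_0 = 1, φ_1 = x, φ_2 = x^2.
G =
  [2, 0, 2/3]
  [0, 2/3, 0]
  [2/3, 0, 2/5],
b = (-4, 12/5, -4/5).
Solving gives a_0 = -3, a_1 = 18/5, a_2 = 3, so
  g(x) = 3*x^2 + 18*x/5 - 3.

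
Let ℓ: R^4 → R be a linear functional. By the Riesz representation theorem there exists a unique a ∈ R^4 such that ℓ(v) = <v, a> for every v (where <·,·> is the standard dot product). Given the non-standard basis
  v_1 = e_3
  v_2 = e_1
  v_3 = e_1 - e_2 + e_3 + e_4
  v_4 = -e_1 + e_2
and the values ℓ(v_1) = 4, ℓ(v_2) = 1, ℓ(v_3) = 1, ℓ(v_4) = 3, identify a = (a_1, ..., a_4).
a = (1, 4, 4, 0)

Write a = (a_1, ..., a_4) in the standard basis. For each basis vector v_i, ℓ(v_i) = <v_i, a> is a linear equation in the a_j's. Collect the n equations into a matrix system V a = ℓ, where row i of V is v_i (expressed in the standard basis). Since V is invertible (lower-triangular with 1s on the diagonal, up to permutation), solve by back-substitution:
  V =
[[0, 0, 1, 0],
 [1, 0, 0, 0],
 [1, -1, 1, 1],
 [-1, 1, 0, 0]]
  V a = (4, 1, 1, 3)
Solving gives a = (1, 4, 4, 0).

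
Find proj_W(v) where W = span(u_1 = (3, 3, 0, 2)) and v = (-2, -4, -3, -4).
proj_W(v) = (-39/11, -39/11, 0, -26/11)

Set up U = [u_1 | ... | u_1] ∈ R^(4×1). The projector onto W = col(U) is P = U (U^T U)^(-1) U^T.
Compute U^T U =
  [22],
and U^T v = (-26).
Solve U^T U · c = U^T v for the coefficients: c = (-13/11). The projection is proj_W(v) = U c.
Check: (v - proj_W(v)) · u_1 = 0  (should be 0).
Result: proj_W(v) = (-39/11, -39/11, 0, -26/11).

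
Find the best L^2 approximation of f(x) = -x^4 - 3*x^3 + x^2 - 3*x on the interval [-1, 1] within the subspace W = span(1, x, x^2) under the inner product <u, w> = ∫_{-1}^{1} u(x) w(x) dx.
g(x) = x^2/7 - 24*x/5 + 3/35

The best approximation g ∈ W is the orthogonal projection of f onto W. Writing g = a_0 + a_1 x + a_2 x^2, the coefficients solve the normal equations G · a = b where
  G_{ij} = <φ_i, φ_j> and b_i = <f, φ_i>, with φ_0 = 1, φ_1 = x, φ_2 = x^2.
G =
  [2, 0, 2/3]
  [0, 2/3, 0]
  [2/3, 0, 2/5],
b = (4/15, -16/5, 4/35).
Solving gives a_0 = 3/35, a_1 = -24/5, a_2 = 1/7, so
  g(x) = x^2/7 - 24*x/5 + 3/35.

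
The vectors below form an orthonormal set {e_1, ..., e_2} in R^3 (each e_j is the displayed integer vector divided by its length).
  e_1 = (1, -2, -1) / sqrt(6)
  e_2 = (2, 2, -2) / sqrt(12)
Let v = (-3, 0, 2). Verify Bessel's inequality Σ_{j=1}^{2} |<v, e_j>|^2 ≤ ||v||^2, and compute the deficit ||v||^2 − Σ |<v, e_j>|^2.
Σ |<v, e_j>|^2 = 25/2; ||v||^2 = 13; deficit = 1/2

Write each e_j = u_j / sqrt(<u_j, u_j>) where u_j is the displayed integer vector. Then <v, e_j> = <v, u_j> / sqrt(<u_j, u_j>), so |<v, e_j>|^2 = <v, u_j>^2 / <u_j, u_j>.
Coefficients: <v, e_1> = -5/sqrt(6), <v, e_2> = -10/sqrt(12).
Square and sum: Σ |<v, e_j>|^2 = 25/2.
Compute ||v||^2 = v·v = 13.
Deficit = 13 − 25/2 = 1/2 ≥ 0, confirming Bessel's inequality. (The deficit equals ||v − Σ <v,e_j> e_j||^2, the squared distance from v to span{e_j}.)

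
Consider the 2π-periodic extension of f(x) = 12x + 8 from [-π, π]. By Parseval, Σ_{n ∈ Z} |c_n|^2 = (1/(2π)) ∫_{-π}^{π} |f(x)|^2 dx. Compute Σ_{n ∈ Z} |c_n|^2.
Σ |c_n|^2 = 48π^2 + 64

Expand and integrate term by term over [-π, π]:
  ∫ (12x)^2 dx = 144·(2π^3/3); ∫ 2·12·(8)·x dx = 0 (odd integrand); ∫ 8^2 dx = 64·2π.
So (1/(2π)) ∫_{-π}^{π} (12x + 8)^2 dx = 144π^2/3 + 64 = 48π^2 + 64.
Parseval ⇒ Σ |c_n|^2 = 48π^2 + 64.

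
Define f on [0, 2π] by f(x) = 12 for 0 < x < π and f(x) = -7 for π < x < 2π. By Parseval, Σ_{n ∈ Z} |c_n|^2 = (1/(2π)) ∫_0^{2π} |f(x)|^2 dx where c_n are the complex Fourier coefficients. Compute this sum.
Σ |c_n|^2 = 193/2

Parseval equates the L^2 energy of f (normalised by 1/(2π)) with the ℓ^2 sum of its Fourier coefficients: (1/(2π)) ∫_0^{2π} |f|^2 = Σ |c_n|^2.
Compute the left side: (1/(2π)) [∫_0^π 12^2 dx + ∫_π^{2π} (-7)^2 dx] = (1/(2π)) · (144π + 49π) = (144 + 49)/2 = 193/2.
So Σ_{n ∈ Z} |c_n|^2 = 193/2.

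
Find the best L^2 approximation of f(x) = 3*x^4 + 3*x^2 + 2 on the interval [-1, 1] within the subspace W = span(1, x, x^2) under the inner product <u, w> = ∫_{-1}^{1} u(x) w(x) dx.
g(x) = 39*x^2/7 + 61/35

The best approximation g ∈ W is the orthogonal projection of f onto W. Writing g = a_0 + a_1 x + a_2 x^2, the coefficients solve the normal equations G · a = b where
  G_{ij} = <φ_i, φ_j> and b_i = <f, φ_i>, with φ_0 = 1, φ_1 = x, φ_2 = x^2.
G =
  [2, 0, 2/3]
  [0, 2/3, 0]
  [2/3, 0, 2/5],
b = (36/5, 0, 356/105).
Solving gives a_0 = 61/35, a_1 = 0, a_2 = 39/7, so
  g(x) = 39*x^2/7 + 61/35.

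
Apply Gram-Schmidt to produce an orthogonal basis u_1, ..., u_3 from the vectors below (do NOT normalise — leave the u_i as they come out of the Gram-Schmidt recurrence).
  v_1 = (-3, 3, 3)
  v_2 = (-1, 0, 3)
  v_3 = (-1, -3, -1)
Orthogonal basis:
  u_1 = (-3, 3, 3)
  u_2 = (1/3, -4/3, 5/3)
  u_3 = (-15/7, -10/7, -5/7)

Apply the Gram-Schmidt recurrence
  u_1 = v_1
  u_i = v_i − Σ_{j<i} ((v_i · u_j) / (u_j · u_j)) · u_j.

Step by step this gives:
  u_1 = (-3, 3, 3)
  u_2 = (1/3, -4/3, 5/3)
  u_3 = (-15/7, -10/7, -5/7)

Orthogonality check:
  u_2 · u_1 = 0 (should be 0)
  u_3 · u_1 = 0 (should be 0)
  u_3 · u_2 = 0 (should be 0)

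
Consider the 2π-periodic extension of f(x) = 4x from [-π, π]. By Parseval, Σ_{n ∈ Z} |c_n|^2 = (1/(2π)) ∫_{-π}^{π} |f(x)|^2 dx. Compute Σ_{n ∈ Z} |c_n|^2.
Σ |c_n|^2 = 16π^2/3

Expand and integrate term by term over [-π, π]:
  ∫ (4x)^2 dx = 16·(2π^3/3); ∫ 2·4·(0)·x dx = 0 (odd integrand); ∫ 0^2 dx = 0·2π.
So (1/(2π)) ∫_{-π}^{π} (4x)^2 dx = 16π^2/3 + 0 = 16π^2/3.
Parseval ⇒ Σ |c_n|^2 = 16π^2/3.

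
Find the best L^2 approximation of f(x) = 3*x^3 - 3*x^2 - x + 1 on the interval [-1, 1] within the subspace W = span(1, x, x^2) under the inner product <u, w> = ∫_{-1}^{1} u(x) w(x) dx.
g(x) = -3*x^2 + 4*x/5 + 1

The best approximation g ∈ W is the orthogonal projection of f onto W. Writing g = a_0 + a_1 x + a_2 x^2, the coefficients solve the normal equations G · a = b where
  G_{ij} = <φ_i, φ_j> and b_i = <f, φ_i>, with φ_0 = 1, φ_1 = x, φ_2 = x^2.
G =
  [2, 0, 2/3]
  [0, 2/3, 0]
  [2/3, 0, 2/5],
b = (0, 8/15, -8/15).
Solving gives a_0 = 1, a_1 = 4/5, a_2 = -3, so
  g(x) = -3*x^2 + 4*x/5 + 1.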